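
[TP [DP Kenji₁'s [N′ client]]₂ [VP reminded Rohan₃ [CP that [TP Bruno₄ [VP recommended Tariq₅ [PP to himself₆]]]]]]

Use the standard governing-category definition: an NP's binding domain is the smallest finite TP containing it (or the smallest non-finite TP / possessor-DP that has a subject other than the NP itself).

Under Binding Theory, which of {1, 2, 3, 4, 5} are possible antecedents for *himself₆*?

*himself* is an anaphor, so Principle A applies: it must be bound in its binding domain.
Binding domain of *himself₆*: the embedded TP, whose subject is Bruno₄.
*Kenji₁* does not c-command the anaphor → cannot bind it.
*[Kenji₁'s client]₂* c-commands the anaphor but is outside its binding domain → cannot satisfy Principle A.
*Rohan₃* c-commands the anaphor but is outside its binding domain → cannot satisfy Principle A.
*Bruno₄* c-commands the anaphor within its binding domain → licit binder.
*Tariq₅* c-commands the anaphor within its binding domain → licit binder.

{4, 5}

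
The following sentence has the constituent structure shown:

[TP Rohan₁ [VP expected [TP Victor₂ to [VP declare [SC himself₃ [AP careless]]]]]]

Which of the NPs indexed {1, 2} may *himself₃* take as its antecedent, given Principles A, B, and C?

{2}

*himself* is an anaphor, so Principle A applies: it must be bound in its binding domain.
Binding domain of *himself₃*: the embedded TP, whose subject is Victor₂.
*Rohan₁* c-commands the anaphor but is outside its binding domain → cannot satisfy Principle A.
*Victor₂* c-commands the anaphor within its binding domain → licit binder.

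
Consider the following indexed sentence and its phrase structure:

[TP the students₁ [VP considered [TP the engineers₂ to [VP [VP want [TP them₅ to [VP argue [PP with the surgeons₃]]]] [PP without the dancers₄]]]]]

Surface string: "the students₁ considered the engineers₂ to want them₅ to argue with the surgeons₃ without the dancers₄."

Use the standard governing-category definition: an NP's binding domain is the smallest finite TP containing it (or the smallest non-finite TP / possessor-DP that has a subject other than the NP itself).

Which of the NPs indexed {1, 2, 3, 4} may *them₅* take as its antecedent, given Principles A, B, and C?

{1, 4}

*them* is a pronoun, so Principle B applies: it must be free in its binding domain.
Binding domain of *them₅*: the embedded TP, whose subject is the engineers₂.
*the students₁* c-commands the pronoun but from outside its binding domain, and is not c-commanded by it → coindexation permitted.
*the engineers₂* c-commands the pronoun within its binding domain → coindexation would violate Principle B.
*the surgeons₃*: the pronoun c-commands this R-expression → coindexation would violate Principle C on *the surgeons₃*.
*the dancers₄* and the pronoun do not c-command one another → neither Principle B nor Principle C is at stake; coindexation permitted.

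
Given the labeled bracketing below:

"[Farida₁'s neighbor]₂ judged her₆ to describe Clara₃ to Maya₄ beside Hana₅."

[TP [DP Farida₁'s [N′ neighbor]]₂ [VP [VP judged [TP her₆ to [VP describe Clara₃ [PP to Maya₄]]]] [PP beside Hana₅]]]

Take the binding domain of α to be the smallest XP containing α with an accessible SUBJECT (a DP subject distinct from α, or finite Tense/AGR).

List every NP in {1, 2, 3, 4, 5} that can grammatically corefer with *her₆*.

*her* is a pronoun, so Principle B applies: it must be free in its binding domain.
Binding domain of *her₆*: the matrix TP, whose subject is [Farida₁'s neighbor]₂.
*Farida₁* and the pronoun do not c-command one another → neither Principle B nor Principle C is at stake; coindexation permitted.
*[Farida₁'s neighbor]₂* c-commands the pronoun within its binding domain → coindexation would violate Principle B.
*Clara₃*: the pronoun c-commands this R-expression → coindexation would violate Principle C on *Clara₃*.
*Maya₄*: the pronoun c-commands this R-expression → coindexation would violate Principle C on *Maya₄*.
*Hana₅* and the pronoun do not c-command one another → neither Principle B nor Principle C is at stake; coindexation permitted.

{1, 5}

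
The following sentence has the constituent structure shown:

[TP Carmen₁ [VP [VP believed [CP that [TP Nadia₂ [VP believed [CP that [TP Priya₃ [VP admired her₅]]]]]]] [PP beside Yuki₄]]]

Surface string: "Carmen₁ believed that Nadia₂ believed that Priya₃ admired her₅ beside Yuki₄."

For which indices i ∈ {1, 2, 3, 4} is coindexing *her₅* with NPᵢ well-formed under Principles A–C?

{1, 2, 4}

*her* is a pronoun, so Principle B applies: it must be free in its binding domain.
Binding domain of *her₅*: the embedded TP, whose subject is Priya₃.
*Carmen₁* c-commands the pronoun but from outside its binding domain, and is not c-commanded by it → coindexation permitted.
*Nadia₂* c-commands the pronoun but from outside its binding domain, and is not c-commanded by it → coindexation permitted.
*Priya₃* c-commands the pronoun within its binding domain → coindexation would violate Principle B.
*Yuki₄* and the pronoun do not c-command one another → neither Principle B nor Principle C is at stake; coindexation permitted.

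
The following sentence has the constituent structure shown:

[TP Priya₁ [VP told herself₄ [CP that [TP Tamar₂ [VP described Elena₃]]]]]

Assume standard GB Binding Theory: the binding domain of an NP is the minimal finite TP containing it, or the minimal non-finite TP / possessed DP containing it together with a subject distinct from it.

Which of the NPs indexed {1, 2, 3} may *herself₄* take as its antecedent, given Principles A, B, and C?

*herself* is an anaphor, so Principle A applies: it must be bound in its binding domain.
Binding domain of *herself₄*: the matrix TP, whose subject is Priya₁.
*Priya₁* c-commands the anaphor within its binding domain → licit binder.
*Tamar₂* does not c-command the anaphor → cannot bind it.
*Elena₃* does not c-command the anaphor → cannot bind it.

{1}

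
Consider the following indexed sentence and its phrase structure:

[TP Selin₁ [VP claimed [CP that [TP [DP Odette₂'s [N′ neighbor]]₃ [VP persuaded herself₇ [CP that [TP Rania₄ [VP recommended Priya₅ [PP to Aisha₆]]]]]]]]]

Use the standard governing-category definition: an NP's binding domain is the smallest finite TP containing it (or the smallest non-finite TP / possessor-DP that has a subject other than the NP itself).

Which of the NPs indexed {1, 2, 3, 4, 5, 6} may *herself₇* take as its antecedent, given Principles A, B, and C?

{3}

*herself* is an anaphor, so Principle A applies: it must be bound in its binding domain.
Binding domain of *herself₇*: the embedded TP, whose subject is [Odette₂'s neighbor]₃.
*Selin₁* c-commands the anaphor but is outside its binding domain → cannot satisfy Principle A.
*Odette₂* does not c-command the anaphor → cannot bind it.
*[Odette₂'s neighbor]₃* c-commands the anaphor within its binding domain → licit binder.
*Rania₄* does not c-command the anaphor → cannot bind it.
*Priya₅* does not c-command the anaphor → cannot bind it.
*Aisha₆* does not c-command the anaphor → cannot bind it.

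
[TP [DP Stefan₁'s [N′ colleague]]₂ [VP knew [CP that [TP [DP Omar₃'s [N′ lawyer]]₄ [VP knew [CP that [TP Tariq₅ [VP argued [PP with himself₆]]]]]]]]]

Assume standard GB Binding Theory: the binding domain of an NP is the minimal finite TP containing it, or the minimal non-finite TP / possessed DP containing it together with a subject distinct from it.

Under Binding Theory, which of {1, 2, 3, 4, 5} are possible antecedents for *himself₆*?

{5}

*himself* is an anaphor, so Principle A applies: it must be bound in its binding domain.
Binding domain of *himself₆*: the embedded TP, whose subject is Tariq₅.
*Stefan₁* does not c-command the anaphor → cannot bind it.
*[Stefan₁'s colleague]₂* c-commands the anaphor but is outside its binding domain → cannot satisfy Principle A.
*Omar₃* does not c-command the anaphor → cannot bind it.
*[Omar₃'s lawyer]₄* c-commands the anaphor but is outside its binding domain → cannot satisfy Principle A.
*Tariq₅* c-commands the anaphor within its binding domain → licit binder.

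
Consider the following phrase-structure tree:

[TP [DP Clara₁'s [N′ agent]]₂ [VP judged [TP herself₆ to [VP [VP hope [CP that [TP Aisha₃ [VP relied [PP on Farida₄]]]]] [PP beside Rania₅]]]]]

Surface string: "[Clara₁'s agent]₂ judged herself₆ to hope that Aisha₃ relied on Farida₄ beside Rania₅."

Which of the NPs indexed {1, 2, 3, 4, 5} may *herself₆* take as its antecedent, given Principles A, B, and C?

{2}

*herself* is an anaphor, so Principle A applies: it must be bound in its binding domain.
Binding domain of *herself₆*: the matrix TP, whose subject is [Clara₁'s agent]₂.
*Clara₁* does not c-command the anaphor → cannot bind it.
*[Clara₁'s agent]₂* c-commands the anaphor within its binding domain → licit binder.
*Aisha₃* does not c-command the anaphor → cannot bind it.
*Farida₄* does not c-command the anaphor → cannot bind it.
*Rania₅* does not c-command the anaphor → cannot bind it.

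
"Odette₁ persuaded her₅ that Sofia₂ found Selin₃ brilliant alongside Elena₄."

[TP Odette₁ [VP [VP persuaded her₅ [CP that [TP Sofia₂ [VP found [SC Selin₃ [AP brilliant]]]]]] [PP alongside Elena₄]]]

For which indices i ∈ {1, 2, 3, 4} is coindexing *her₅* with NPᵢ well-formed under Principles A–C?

{4}

*her* is a pronoun, so Principle B applies: it must be free in its binding domain.
Binding domain of *her₅*: the matrix TP, whose subject is Odette₁.
*Odette₁* c-commands the pronoun within its binding domain → coindexation would violate Principle B.
*Sofia₂*: the pronoun c-commands this R-expression → coindexation would violate Principle C on *Sofia₂*.
*Selin₃*: the pronoun c-commands this R-expression → coindexation would violate Principle C on *Selin₃*.
*Elena₄* and the pronoun do not c-command one another → neither Principle B nor Principle C is at stake; coindexation permitted.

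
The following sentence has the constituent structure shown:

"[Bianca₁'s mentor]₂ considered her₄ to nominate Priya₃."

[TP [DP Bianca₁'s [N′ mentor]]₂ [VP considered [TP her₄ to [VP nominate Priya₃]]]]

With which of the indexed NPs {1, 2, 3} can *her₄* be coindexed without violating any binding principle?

*her* is a pronoun, so Principle B applies: it must be free in its binding domain.
Binding domain of *her₄*: the matrix TP, whose subject is [Bianca₁'s mentor]₂.
*Bianca₁* and the pronoun do not c-command one another → neither Principle B nor Principle C is at stake; coindexation permitted.
*[Bianca₁'s mentor]₂* c-commands the pronoun within its binding domain → coindexation would violate Principle B.
*Priya₃*: the pronoun c-commands this R-expression → coindexation would violate Principle C on *Priya₃*.

{1}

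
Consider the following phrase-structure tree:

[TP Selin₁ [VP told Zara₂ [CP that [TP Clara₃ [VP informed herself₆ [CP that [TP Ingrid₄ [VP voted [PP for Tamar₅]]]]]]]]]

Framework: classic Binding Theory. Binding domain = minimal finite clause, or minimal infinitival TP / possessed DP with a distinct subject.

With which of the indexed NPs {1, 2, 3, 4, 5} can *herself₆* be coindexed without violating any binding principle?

*herself* is an anaphor, so Principle A applies: it must be bound in its binding domain.
Binding domain of *herself₆*: the embedded TP, whose subject is Clara₃.
*Selin₁* c-commands the anaphor but is outside its binding domain → cannot satisfy Principle A.
*Zara₂* c-commands the anaphor but is outside its binding domain → cannot satisfy Principle A.
*Clara₃* c-commands the anaphor within its binding domain → licit binder.
*Ingrid₄* does not c-command the anaphor → cannot bind it.
*Tamar₅* does not c-command the anaphor → cannot bind it.

{3}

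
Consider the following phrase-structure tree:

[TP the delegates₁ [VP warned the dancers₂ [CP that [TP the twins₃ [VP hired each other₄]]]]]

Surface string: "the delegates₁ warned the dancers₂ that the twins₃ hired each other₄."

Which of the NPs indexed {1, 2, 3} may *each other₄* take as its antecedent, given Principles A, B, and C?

*each other* is an anaphor, so Principle A applies: it must be bound in its binding domain.
Binding domain of *each other₄*: the embedded TP, whose subject is the twins₃.
*the delegates₁* c-commands the anaphor but is outside its binding domain → cannot satisfy Principle A.
*the dancers₂* c-commands the anaphor but is outside its binding domain → cannot satisfy Principle A.
*the twins₃* c-commands the anaphor within its binding domain → licit binder.

{3}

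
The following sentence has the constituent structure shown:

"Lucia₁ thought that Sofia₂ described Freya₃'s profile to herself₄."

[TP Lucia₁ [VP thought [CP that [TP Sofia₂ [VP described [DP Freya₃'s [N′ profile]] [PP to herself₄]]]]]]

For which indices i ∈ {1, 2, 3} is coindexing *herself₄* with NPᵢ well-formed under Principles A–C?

{2}

*herself* is an anaphor, so Principle A applies: it must be bound in its binding domain.
Binding domain of *herself₄*: the embedded TP, whose subject is Sofia₂.
*Lucia₁* c-commands the anaphor but is outside its binding domain → cannot satisfy Principle A.
*Sofia₂* c-commands the anaphor within its binding domain → licit binder.
*Freya₃* does not c-command the anaphor → cannot bind it.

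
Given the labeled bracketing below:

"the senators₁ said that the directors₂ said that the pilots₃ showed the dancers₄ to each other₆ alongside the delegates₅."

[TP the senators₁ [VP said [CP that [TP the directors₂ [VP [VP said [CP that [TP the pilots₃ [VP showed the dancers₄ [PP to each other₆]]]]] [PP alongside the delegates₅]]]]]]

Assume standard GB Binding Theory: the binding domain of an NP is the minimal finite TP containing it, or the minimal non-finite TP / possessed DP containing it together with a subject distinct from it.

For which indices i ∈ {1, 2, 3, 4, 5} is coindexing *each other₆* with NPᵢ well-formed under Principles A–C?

{3, 4}

*each other* is an anaphor, so Principle A applies: it must be bound in its binding domain.
Binding domain of *each other₆*: the embedded TP, whose subject is the pilots₃.
*the senators₁* c-commands the anaphor but is outside its binding domain → cannot satisfy Principle A.
*the directors₂* c-commands the anaphor but is outside its binding domain → cannot satisfy Principle A.
*the pilots₃* c-commands the anaphor within its binding domain → licit binder.
*the dancers₄* c-commands the anaphor within its binding domain → licit binder.
*the delegates₅* does not c-command the anaphor → cannot bind it.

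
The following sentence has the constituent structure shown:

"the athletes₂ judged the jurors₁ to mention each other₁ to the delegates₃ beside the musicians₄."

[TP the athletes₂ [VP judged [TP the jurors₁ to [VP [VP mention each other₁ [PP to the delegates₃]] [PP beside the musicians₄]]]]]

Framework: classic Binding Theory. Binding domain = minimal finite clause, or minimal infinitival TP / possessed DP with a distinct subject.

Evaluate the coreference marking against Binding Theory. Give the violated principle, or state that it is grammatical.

The two coindexed NPs are *the jurors₁* and *each other₁*.
*each other₁* is an anaphor; its binding domain is the embedded TP, whose subject is the jurors₁. *the jurors₁* c-commands it within that domain and shares its index, so Principle A is satisfied.
*the jurors₁* is an R-expression; *each other₁* does not c-command it, and no other NP shares its index, so Principle C is satisfied.
All principles are respected.

grammatical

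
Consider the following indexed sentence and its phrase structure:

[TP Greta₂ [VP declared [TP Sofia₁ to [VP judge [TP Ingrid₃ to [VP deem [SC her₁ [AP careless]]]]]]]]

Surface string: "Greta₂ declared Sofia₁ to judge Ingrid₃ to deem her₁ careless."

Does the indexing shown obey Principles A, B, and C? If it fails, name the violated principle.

grammatical

The two coindexed NPs are *Sofia₁* and *her₁*.
*her₁* is a pronoun; its binding domain is the embedded TP, whose subject is Ingrid₃. Within that domain it is c-commanded only by *Ingrid₃*, which carries a different index — the pronoun is free locally, so Principle B holds.
*Sofia₁* is an R-expression; *her₁* does not c-command it, and no other NP shares its index, so Principle C is satisfied.
All principles are respected.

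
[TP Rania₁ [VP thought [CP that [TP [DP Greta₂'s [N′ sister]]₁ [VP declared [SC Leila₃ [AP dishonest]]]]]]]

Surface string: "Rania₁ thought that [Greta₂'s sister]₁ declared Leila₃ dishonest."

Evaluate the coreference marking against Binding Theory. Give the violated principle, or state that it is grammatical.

The two coindexed NPs are *[Greta₂'s sister]₁* and *Rania₁*.
*[Greta₂'s sister]₁* is an R-expression. Principle C requires it to be free everywhere.
*Rania₁* c-commands it and carries the same index.
The R-expression is bound → Principle C violation.

Principle C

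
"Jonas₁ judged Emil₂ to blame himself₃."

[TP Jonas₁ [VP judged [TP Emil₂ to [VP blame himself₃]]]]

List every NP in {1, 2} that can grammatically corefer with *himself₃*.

*himself* is an anaphor, so Principle A applies: it must be bound in its binding domain.
Binding domain of *himself₃*: the embedded TP, whose subject is Emil₂.
*Jonas₁* c-commands the anaphor but is outside its binding domain → cannot satisfy Principle A.
*Emil₂* c-commands the anaphor within its binding domain → licit binder.

{2}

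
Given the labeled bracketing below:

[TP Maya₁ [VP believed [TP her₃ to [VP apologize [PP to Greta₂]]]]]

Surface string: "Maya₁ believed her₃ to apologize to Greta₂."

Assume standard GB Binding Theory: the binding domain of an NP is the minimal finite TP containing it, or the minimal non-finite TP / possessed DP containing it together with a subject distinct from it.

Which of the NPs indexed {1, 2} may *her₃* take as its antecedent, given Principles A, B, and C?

*her* is a pronoun, so Principle B applies: it must be free in its binding domain.
Binding domain of *her₃*: the matrix TP, whose subject is Maya₁.
*Maya₁* c-commands the pronoun within its binding domain → coindexation would violate Principle B.
*Greta₂*: the pronoun c-commands this R-expression → coindexation would violate Principle C on *Greta₂*.

none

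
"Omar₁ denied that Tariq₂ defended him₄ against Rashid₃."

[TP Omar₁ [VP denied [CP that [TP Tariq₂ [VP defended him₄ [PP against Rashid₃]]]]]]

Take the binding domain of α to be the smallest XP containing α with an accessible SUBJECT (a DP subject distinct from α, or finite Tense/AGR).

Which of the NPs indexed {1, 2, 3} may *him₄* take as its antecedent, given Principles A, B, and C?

{1}

*him* is a pronoun, so Principle B applies: it must be free in its binding domain.
Binding domain of *him₄*: the embedded TP, whose subject is Tariq₂.
*Omar₁* c-commands the pronoun but from outside its binding domain, and is not c-commanded by it → coindexation permitted.
*Tariq₂* c-commands the pronoun within its binding domain → coindexation would violate Principle B.
*Rashid₃*: the pronoun c-commands this R-expression → coindexation would violate Principle C on *Rashid₃*.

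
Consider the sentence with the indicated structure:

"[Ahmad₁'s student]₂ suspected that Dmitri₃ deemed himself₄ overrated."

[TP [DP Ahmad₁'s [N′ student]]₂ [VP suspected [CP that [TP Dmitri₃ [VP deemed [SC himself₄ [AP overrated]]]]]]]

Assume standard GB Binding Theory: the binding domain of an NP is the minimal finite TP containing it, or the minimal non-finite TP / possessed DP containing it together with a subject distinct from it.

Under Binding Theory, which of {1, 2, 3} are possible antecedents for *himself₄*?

*himself* is an anaphor, so Principle A applies: it must be bound in its binding domain.
Binding domain of *himself₄*: the embedded TP, whose subject is Dmitri₃.
*Ahmad₁* does not c-command the anaphor → cannot bind it.
*[Ahmad₁'s student]₂* c-commands the anaphor but is outside its binding domain → cannot satisfy Principle A.
*Dmitri₃* c-commands the anaphor within its binding domain → licit binder.

{3}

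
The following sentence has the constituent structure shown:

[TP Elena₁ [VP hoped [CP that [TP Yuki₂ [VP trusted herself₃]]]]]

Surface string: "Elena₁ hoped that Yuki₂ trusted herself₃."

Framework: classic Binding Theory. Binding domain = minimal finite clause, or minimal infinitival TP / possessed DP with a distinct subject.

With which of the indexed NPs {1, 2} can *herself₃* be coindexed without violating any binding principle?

{2}

*herself* is an anaphor, so Principle A applies: it must be bound in its binding domain.
Binding domain of *herself₃*: the embedded TP, whose subject is Yuki₂.
*Elena₁* c-commands the anaphor but is outside its binding domain → cannot satisfy Principle A.
*Yuki₂* c-commands the anaphor within its binding domain → licit binder.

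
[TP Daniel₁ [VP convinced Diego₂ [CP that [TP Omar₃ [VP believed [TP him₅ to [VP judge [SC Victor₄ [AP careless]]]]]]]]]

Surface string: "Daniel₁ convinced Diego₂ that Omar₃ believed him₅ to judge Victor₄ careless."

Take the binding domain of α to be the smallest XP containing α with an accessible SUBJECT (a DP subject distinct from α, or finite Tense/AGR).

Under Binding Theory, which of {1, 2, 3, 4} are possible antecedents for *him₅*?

{1, 2}

*him* is a pronoun, so Principle B applies: it must be free in its binding domain.
Binding domain of *him₅*: the embedded TP, whose subject is Omar₃.
*Daniel₁* c-commands the pronoun but from outside its binding domain, and is not c-commanded by it → coindexation permitted.
*Diego₂* c-commands the pronoun but from outside its binding domain, and is not c-commanded by it → coindexation permitted.
*Omar₃* c-commands the pronoun within its binding domain → coindexation would violate Principle B.
*Victor₄*: the pronoun c-commands this R-expression → coindexation would violate Principle C on *Victor₄*.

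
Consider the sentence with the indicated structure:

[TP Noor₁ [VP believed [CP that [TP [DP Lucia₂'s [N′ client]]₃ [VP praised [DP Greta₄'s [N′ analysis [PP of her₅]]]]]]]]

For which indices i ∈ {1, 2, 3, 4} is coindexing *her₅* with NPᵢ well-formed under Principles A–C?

*her* is a pronoun, so Principle B applies: it must be free in its binding domain.
Binding domain of *her₅*: the possessed DP, whose subject is Greta₄.
*Noor₁* c-commands the pronoun but from outside its binding domain, and is not c-commanded by it → coindexation permitted.
*Lucia₂* and the pronoun do not c-command one another → neither Principle B nor Principle C is at stake; coindexation permitted.
*[Lucia₂'s client]₃* c-commands the pronoun but from outside its binding domain, and is not c-commanded by it → coindexation permitted.
*Greta₄* c-commands the pronoun within its binding domain → coindexation would violate Principle B.

{1, 2, 3}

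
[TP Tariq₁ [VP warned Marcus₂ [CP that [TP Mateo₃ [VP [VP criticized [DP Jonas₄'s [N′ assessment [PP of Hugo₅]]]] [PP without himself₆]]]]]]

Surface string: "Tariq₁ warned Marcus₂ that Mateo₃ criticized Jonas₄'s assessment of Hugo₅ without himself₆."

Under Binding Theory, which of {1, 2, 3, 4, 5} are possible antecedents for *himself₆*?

*himself* is an anaphor, so Principle A applies: it must be bound in its binding domain.
Binding domain of *himself₆*: the embedded TP, whose subject is Mateo₃.
*Tariq₁* c-commands the anaphor but is outside its binding domain → cannot satisfy Principle A.
*Marcus₂* c-commands the anaphor but is outside its binding domain → cannot satisfy Principle A.
*Mateo₃* c-commands the anaphor within its binding domain → licit binder.
*Jonas₄* does not c-command the anaphor → cannot bind it.
*Hugo₅* does not c-command the anaphor → cannot bind it.

{3}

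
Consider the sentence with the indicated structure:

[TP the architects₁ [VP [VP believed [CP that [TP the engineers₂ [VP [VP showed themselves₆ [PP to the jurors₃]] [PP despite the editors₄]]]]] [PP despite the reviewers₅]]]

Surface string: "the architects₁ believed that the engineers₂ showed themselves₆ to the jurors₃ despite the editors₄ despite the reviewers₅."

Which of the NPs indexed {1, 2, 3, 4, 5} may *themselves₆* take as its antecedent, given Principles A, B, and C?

*themselves* is an anaphor, so Principle A applies: it must be bound in its binding domain.
Binding domain of *themselves₆*: the embedded TP, whose subject is the engineers₂.
*the architects₁* c-commands the anaphor but is outside its binding domain → cannot satisfy Principle A.
*the engineers₂* c-commands the anaphor within its binding domain → licit binder.
*the jurors₃* does not c-command the anaphor → cannot bind it.
*the editors₄* does not c-command the anaphor → cannot bind it.
*the reviewers₅* does not c-command the anaphor → cannot bind it.

{2}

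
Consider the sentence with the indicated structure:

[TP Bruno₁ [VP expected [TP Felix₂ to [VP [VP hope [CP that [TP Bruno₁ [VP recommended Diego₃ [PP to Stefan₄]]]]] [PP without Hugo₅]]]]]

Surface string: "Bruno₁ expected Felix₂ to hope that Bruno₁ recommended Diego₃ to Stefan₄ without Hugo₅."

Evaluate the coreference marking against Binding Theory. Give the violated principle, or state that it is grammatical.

The two coindexed NPs are *Bruno₁* (the higher occurrence) and *Bruno₁* (the lower occurrence).
*Bruno₁* (the lower occurrence) is an R-expression. Principle C requires it to be free everywhere.
*Bruno₁* (the higher occurrence) c-commands it and carries the same index.
The R-expression is bound → Principle C violation.

Principle C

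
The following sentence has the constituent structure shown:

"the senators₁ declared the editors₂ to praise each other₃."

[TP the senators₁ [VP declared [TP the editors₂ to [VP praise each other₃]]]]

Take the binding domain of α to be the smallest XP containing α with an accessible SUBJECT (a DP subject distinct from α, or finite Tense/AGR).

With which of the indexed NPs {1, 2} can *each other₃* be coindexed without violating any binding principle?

{2}

*each other* is an anaphor, so Principle A applies: it must be bound in its binding domain.
Binding domain of *each other₃*: the embedded TP, whose subject is the editors₂.
*the senators₁* c-commands the anaphor but is outside its binding domain → cannot satisfy Principle A.
*the editors₂* c-commands the anaphor within its binding domain → licit binder.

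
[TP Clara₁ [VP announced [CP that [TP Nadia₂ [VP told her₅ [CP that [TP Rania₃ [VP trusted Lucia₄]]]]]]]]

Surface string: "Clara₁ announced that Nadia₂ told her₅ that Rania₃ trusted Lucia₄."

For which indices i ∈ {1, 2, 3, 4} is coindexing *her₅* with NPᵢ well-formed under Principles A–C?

*her* is a pronoun, so Principle B applies: it must be free in its binding domain.
Binding domain of *her₅*: the embedded TP, whose subject is Nadia₂.
*Clara₁* c-commands the pronoun but from outside its binding domain, and is not c-commanded by it → coindexation permitted.
*Nadia₂* c-commands the pronoun within its binding domain → coindexation would violate Principle B.
*Rania₃*: the pronoun c-commands this R-expression → coindexation would violate Principle C on *Rania₃*.
*Lucia₄*: the pronoun c-commands this R-expression → coindexation would violate Principle C on *Lucia₄*.

{1}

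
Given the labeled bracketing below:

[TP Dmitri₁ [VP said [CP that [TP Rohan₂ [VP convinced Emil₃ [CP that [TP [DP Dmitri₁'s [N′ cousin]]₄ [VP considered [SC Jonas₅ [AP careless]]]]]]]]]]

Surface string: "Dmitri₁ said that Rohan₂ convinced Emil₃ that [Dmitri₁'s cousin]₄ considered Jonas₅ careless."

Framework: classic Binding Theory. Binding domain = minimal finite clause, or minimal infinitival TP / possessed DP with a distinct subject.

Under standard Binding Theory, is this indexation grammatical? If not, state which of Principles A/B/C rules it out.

Principle C

The two coindexed NPs are *Dmitri₁* (the higher occurrence) and *Dmitri₁* (the lower occurrence).
*Dmitri₁* (the lower occurrence) is an R-expression. Principle C requires it to be free everywhere.
*Dmitri₁* (the higher occurrence) c-commands it and carries the same index.
The R-expression is bound → Principle C violation.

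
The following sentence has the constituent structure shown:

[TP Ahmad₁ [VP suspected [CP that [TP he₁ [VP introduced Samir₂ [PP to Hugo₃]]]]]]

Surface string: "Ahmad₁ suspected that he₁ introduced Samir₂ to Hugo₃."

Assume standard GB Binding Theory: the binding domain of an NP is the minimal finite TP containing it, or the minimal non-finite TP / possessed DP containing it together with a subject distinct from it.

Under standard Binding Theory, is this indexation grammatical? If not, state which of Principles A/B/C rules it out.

grammatical

The two coindexed NPs are *Ahmad₁* and *he₁*.
*he₁* is a pronoun; nothing c-commands it within its binding domain (the embedded TP.), so Principle B holds trivially.
*Ahmad₁* is an R-expression; *he₁* does not c-command it, and no other NP shares its index, so Principle C is satisfied.
All principles are respected.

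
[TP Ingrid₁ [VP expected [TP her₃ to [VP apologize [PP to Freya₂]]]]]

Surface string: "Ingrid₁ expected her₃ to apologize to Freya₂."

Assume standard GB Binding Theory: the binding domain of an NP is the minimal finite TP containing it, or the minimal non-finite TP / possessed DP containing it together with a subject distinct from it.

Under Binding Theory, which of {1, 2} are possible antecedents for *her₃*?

*her* is a pronoun, so Principle B applies: it must be free in its binding domain.
Binding domain of *her₃*: the matrix TP, whose subject is Ingrid₁.
*Ingrid₁* c-commands the pronoun within its binding domain → coindexation would violate Principle B.
*Freya₂*: the pronoun c-commands this R-expression → coindexation would violate Principle C on *Freya₂*.

none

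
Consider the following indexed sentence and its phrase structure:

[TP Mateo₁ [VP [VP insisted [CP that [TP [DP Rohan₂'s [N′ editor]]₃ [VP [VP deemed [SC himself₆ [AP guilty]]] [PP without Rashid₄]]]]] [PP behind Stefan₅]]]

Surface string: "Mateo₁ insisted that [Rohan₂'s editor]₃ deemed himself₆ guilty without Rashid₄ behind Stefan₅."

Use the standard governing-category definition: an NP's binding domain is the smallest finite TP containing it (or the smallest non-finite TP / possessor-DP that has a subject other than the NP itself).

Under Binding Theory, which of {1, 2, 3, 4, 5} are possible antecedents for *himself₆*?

*himself* is an anaphor, so Principle A applies: it must be bound in its binding domain.
Binding domain of *himself₆*: the embedded TP, whose subject is [Rohan₂'s editor]₃.
*Mateo₁* c-commands the anaphor but is outside its binding domain → cannot satisfy Principle A.
*Rohan₂* does not c-command the anaphor → cannot bind it.
*[Rohan₂'s editor]₃* c-commands the anaphor within its binding domain → licit binder.
*Rashid₄* does not c-command the anaphor → cannot bind it.
*Stefan₅* does not c-command the anaphor → cannot bind it.

{3}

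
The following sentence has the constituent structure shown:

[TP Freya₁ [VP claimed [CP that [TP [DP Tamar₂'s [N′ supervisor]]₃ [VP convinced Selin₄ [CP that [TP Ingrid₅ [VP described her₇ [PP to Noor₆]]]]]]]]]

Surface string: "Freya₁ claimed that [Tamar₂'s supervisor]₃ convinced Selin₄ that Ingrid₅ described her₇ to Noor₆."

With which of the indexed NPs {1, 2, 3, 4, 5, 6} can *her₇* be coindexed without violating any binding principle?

*her* is a pronoun, so Principle B applies: it must be free in its binding domain.
Binding domain of *her₇*: the embedded TP, whose subject is Ingrid₅.
*Freya₁* c-commands the pronoun but from outside its binding domain, and is not c-commanded by it → coindexation permitted.
*Tamar₂* and the pronoun do not c-command one another → neither Principle B nor Principle C is at stake; coindexation permitted.
*[Tamar₂'s supervisor]₃* c-commands the pronoun but from outside its binding domain, and is not c-commanded by it → coindexation permitted.
*Selin₄* c-commands the pronoun but from outside its binding domain, and is not c-commanded by it → coindexation permitted.
*Ingrid₅* c-commands the pronoun within its binding domain → coindexation would violate Principle B.
*Noor₆*: the pronoun c-commands this R-expression → coindexation would violate Principle C on *Noor₆*.

{1, 2, 3, 4}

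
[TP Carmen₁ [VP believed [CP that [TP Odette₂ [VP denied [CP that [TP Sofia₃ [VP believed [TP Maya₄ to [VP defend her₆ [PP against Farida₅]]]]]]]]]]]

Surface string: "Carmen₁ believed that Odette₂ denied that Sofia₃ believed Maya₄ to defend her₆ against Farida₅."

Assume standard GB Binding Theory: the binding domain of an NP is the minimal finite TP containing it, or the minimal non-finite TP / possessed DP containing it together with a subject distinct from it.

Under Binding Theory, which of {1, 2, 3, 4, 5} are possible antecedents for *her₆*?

*her* is a pronoun, so Principle B applies: it must be free in its binding domain.
Binding domain of *her₆*: the embedded TP, whose subject is Maya₄.
*Carmen₁* c-commands the pronoun but from outside its binding domain, and is not c-commanded by it → coindexation permitted.
*Odette₂* c-commands the pronoun but from outside its binding domain, and is not c-commanded by it → coindexation permitted.
*Sofia₃* c-commands the pronoun but from outside its binding domain, and is not c-commanded by it → coindexation permitted.
*Maya₄* c-commands the pronoun within its binding domain → coindexation would violate Principle B.
*Farida₅*: the pronoun c-commands this R-expression → coindexation would violate Principle C on *Farida₅*.

{1, 2, 3}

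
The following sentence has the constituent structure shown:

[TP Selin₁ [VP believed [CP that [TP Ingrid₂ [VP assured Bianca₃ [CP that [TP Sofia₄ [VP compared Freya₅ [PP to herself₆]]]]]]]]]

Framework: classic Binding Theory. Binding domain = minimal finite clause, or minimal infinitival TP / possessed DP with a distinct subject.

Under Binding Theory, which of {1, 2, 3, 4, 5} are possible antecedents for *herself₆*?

{4, 5}

*herself* is an anaphor, so Principle A applies: it must be bound in its binding domain.
Binding domain of *herself₆*: the embedded TP, whose subject is Sofia₄.
*Selin₁* c-commands the anaphor but is outside its binding domain → cannot satisfy Principle A.
*Ingrid₂* c-commands the anaphor but is outside its binding domain → cannot satisfy Principle A.
*Bianca₃* c-commands the anaphor but is outside its binding domain → cannot satisfy Principle A.
*Sofia₄* c-commands the anaphor within its binding domain → licit binder.
*Freya₅* c-commands the anaphor within its binding domain → licit binder.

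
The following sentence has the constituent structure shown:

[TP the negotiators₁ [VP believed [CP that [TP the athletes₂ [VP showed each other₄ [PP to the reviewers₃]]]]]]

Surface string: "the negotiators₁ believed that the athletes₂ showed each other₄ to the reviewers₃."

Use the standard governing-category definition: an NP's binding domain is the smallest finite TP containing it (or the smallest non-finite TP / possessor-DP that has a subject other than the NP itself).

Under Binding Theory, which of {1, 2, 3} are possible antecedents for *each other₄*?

{2}

*each other* is an anaphor, so Principle A applies: it must be bound in its binding domain.
Binding domain of *each other₄*: the embedded TP, whose subject is the athletes₂.
*the negotiators₁* c-commands the anaphor but is outside its binding domain → cannot satisfy Principle A.
*the athletes₂* c-commands the anaphor within its binding domain → licit binder.
*the reviewers₃* does not c-command the anaphor → cannot bind it.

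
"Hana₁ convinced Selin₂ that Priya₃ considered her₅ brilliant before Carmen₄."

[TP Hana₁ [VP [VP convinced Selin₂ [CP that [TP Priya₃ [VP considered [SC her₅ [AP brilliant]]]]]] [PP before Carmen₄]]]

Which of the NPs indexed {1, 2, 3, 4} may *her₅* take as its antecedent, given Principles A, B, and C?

{1, 2, 4}

*her* is a pronoun, so Principle B applies: it must be free in its binding domain.
Binding domain of *her₅*: the embedded TP, whose subject is Priya₃.
*Hana₁* c-commands the pronoun but from outside its binding domain, and is not c-commanded by it → coindexation permitted.
*Selin₂* c-commands the pronoun but from outside its binding domain, and is not c-commanded by it → coindexation permitted.
*Priya₃* c-commands the pronoun within its binding domain → coindexation would violate Principle B.
*Carmen₄* and the pronoun do not c-command one another → neither Principle B nor Principle C is at stake; coindexation permitted.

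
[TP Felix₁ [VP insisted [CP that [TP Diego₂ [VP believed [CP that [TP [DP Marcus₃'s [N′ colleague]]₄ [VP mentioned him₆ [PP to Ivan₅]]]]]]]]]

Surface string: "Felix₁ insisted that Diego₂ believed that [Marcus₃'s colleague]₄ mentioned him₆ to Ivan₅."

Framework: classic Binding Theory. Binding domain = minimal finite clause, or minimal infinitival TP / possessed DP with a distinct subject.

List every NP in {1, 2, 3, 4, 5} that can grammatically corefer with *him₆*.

*him* is a pronoun, so Principle B applies: it must be free in its binding domain.
Binding domain of *him₆*: the embedded TP, whose subject is [Marcus₃'s colleague]₄.
*Felix₁* c-commands the pronoun but from outside its binding domain, and is not c-commanded by it → coindexation permitted.
*Diego₂* c-commands the pronoun but from outside its binding domain, and is not c-commanded by it → coindexation permitted.
*Marcus₃* and the pronoun do not c-command one another → neither Principle B nor Principle C is at stake; coindexation permitted.
*[Marcus₃'s colleague]₄* c-commands the pronoun within its binding domain → coindexation would violate Principle B.
*Ivan₅*: the pronoun c-commands this R-expression → coindexation would violate Principle C on *Ivan₅*.

{1, 2, 3}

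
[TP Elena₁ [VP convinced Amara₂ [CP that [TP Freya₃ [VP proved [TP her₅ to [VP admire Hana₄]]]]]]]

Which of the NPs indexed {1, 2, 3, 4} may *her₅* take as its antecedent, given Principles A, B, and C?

*her* is a pronoun, so Principle B applies: it must be free in its binding domain.
Binding domain of *her₅*: the embedded TP, whose subject is Freya₃.
*Elena₁* c-commands the pronoun but from outside its binding domain, and is not c-commanded by it → coindexation permitted.
*Amara₂* c-commands the pronoun but from outside its binding domain, and is not c-commanded by it → coindexation permitted.
*Freya₃* c-commands the pronoun within its binding domain → coindexation would violate Principle B.
*Hana₄*: the pronoun c-commands this R-expression → coindexation would violate Principle C on *Hana₄*.

{1, 2}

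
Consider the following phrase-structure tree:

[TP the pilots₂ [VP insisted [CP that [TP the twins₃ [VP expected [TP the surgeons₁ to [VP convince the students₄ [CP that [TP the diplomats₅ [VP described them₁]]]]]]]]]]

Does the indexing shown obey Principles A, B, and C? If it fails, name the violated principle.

The two coindexed NPs are *the surgeons₁* and *them₁*.
*them₁* is a pronoun; its binding domain is the embedded TP, whose subject is the diplomats₅. Within that domain it is c-commanded only by *the diplomats₅*, which carries a different index — the pronoun is free locally, so Principle B holds.
*the surgeons₁* is an R-expression; *them₁* does not c-command it, and no other NP shares its index, so Principle C is satisfied.
All principles are respected.

grammatical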